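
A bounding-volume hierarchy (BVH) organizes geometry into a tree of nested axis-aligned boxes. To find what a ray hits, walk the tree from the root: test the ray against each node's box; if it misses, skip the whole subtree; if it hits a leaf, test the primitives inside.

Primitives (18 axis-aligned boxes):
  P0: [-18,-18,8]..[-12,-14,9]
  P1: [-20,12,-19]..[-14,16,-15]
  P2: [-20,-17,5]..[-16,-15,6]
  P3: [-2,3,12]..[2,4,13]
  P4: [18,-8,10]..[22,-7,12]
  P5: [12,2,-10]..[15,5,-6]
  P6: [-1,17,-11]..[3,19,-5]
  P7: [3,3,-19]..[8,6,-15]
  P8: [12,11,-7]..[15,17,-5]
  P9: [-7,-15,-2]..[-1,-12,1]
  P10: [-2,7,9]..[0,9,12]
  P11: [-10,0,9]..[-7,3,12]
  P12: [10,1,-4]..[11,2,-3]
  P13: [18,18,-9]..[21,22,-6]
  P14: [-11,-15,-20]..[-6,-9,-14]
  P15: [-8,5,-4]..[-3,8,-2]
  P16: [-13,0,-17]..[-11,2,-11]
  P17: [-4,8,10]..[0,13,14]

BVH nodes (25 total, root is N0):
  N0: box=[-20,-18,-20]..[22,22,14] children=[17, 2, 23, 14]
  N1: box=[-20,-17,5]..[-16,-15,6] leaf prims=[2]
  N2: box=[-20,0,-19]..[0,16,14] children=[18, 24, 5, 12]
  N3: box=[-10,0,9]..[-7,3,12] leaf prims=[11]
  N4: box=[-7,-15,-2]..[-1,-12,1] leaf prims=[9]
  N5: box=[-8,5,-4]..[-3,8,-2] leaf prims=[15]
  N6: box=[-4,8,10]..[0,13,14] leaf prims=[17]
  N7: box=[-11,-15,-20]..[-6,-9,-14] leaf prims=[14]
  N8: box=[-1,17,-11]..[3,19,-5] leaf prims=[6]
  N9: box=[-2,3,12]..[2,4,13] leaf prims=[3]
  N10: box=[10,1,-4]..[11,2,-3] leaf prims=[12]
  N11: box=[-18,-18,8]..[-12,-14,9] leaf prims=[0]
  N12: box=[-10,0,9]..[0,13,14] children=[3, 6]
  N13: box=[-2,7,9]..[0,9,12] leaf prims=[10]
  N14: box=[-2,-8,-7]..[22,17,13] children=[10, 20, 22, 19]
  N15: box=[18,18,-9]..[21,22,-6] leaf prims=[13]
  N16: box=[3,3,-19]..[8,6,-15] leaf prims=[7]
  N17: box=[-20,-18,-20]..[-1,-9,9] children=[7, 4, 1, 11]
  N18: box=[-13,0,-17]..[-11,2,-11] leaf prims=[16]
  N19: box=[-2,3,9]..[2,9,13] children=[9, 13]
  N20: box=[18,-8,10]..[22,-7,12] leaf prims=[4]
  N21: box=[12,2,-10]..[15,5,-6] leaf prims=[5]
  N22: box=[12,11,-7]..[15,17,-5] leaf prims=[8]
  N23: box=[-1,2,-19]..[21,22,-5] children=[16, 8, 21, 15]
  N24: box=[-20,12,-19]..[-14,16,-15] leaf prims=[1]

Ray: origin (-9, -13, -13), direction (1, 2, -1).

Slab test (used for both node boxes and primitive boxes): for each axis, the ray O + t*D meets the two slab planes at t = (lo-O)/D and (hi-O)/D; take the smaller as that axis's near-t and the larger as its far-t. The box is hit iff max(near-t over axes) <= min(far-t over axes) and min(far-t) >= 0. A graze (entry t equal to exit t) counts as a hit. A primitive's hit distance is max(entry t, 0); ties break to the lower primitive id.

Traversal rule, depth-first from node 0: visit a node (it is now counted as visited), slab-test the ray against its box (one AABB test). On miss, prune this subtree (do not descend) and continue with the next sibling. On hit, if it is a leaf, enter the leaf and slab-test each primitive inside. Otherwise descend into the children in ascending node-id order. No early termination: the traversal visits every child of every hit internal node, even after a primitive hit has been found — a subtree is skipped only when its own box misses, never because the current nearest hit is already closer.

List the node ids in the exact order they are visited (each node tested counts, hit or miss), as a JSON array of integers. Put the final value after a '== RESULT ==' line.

Walk:
N0 x:[-11,31] y:[-5/2,35/2] z:[-27,7] -> hit [-5/2,7], descend [2, 14, 17, 23]
  N2 x:[-11,9] y:[13/2,29/2] z:[-27,6] -> miss, prune
  N14 x:[7,31] y:[5/2,15] z:[-26,-6] -> miss, prune
  N17 x:[-11,8] y:[-5/2,2] z:[-22,7] -> hit [-5/2,2], descend [1, 4, 7, 11]
    N1 x:[-11,-7] y:[-2,-1] z:[-19,-18] -> miss, prune
    N4 x:[2,8] y:[-1,1/2] z:[-14,-11] -> miss, prune
    N7 x:[-2,3] y:[-1,2] z:[1,7] -> hit [1,2] leaf, test {P14@t=1}
    N11 x:[-9,-3] y:[-5/2,-1/2] z:[-22,-21] -> miss, prune
  N23 x:[8,30] y:[15/2,35/2] z:[-8,6] -> miss, prune

order=[0, 2, 14, 17, 1, 4, 7, 11, 23]  |boxes|=9  |leaves|=1  hit=P14

== RESULT ==
[0, 2, 14, 17, 1, 4, 7, 11, 23]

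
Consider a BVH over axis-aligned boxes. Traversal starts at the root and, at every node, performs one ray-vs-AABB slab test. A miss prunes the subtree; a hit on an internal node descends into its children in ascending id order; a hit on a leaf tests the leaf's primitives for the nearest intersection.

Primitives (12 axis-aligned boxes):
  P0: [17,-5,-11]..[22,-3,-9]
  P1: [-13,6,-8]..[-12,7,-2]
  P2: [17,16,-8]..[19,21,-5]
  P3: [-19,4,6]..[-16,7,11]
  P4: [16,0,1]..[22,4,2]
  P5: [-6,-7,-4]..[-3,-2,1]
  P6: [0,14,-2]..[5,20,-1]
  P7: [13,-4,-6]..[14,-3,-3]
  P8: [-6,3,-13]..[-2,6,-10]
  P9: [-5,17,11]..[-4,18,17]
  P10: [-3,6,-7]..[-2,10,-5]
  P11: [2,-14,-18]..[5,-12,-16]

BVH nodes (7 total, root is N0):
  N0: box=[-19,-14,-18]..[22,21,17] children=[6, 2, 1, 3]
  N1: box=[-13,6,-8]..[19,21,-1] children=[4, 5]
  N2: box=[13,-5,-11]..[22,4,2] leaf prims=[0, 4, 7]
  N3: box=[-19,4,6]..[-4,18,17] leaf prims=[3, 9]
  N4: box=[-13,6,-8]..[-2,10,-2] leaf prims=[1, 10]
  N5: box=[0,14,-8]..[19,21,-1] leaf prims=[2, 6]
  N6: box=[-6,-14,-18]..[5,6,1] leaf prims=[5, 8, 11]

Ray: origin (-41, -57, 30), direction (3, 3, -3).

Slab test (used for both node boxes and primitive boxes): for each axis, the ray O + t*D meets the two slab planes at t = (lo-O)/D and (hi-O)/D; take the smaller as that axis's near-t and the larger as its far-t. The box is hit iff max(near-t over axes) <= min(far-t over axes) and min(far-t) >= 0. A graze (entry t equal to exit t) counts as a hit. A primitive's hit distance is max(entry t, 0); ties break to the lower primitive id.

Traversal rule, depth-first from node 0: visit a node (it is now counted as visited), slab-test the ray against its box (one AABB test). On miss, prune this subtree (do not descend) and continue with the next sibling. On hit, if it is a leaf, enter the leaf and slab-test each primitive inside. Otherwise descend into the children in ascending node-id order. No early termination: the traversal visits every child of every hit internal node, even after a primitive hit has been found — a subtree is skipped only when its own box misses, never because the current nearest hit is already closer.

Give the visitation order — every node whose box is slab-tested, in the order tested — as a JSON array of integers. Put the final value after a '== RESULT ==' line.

Trace the traversal:
N0 x:[22/3,21] y:[43/3,26] z:[13/3,16] -> hit [43/3,16], descend [1, 2, 3, 6]
  N1 x:[28/3,20] y:[21,26] z:[31/3,38/3] -> miss, prune
  N2 x:[18,21] y:[52/3,61/3] z:[28/3,41/3] -> miss, prune
  N3 x:[22/3,37/3] y:[61/3,25] z:[13/3,8] -> miss, prune
  N6 x:[35/3,46/3] y:[43/3,21] z:[29/3,16] -> hit [43/3,46/3] leaf, test {P5(miss), P8(miss), P11(miss)}

Summary -> nodes [0, 1, 2, 3, 6]; box-tests=5; leaf-entries=1; first=miss

== RESULT ==
[0, 1, 2, 3, 6]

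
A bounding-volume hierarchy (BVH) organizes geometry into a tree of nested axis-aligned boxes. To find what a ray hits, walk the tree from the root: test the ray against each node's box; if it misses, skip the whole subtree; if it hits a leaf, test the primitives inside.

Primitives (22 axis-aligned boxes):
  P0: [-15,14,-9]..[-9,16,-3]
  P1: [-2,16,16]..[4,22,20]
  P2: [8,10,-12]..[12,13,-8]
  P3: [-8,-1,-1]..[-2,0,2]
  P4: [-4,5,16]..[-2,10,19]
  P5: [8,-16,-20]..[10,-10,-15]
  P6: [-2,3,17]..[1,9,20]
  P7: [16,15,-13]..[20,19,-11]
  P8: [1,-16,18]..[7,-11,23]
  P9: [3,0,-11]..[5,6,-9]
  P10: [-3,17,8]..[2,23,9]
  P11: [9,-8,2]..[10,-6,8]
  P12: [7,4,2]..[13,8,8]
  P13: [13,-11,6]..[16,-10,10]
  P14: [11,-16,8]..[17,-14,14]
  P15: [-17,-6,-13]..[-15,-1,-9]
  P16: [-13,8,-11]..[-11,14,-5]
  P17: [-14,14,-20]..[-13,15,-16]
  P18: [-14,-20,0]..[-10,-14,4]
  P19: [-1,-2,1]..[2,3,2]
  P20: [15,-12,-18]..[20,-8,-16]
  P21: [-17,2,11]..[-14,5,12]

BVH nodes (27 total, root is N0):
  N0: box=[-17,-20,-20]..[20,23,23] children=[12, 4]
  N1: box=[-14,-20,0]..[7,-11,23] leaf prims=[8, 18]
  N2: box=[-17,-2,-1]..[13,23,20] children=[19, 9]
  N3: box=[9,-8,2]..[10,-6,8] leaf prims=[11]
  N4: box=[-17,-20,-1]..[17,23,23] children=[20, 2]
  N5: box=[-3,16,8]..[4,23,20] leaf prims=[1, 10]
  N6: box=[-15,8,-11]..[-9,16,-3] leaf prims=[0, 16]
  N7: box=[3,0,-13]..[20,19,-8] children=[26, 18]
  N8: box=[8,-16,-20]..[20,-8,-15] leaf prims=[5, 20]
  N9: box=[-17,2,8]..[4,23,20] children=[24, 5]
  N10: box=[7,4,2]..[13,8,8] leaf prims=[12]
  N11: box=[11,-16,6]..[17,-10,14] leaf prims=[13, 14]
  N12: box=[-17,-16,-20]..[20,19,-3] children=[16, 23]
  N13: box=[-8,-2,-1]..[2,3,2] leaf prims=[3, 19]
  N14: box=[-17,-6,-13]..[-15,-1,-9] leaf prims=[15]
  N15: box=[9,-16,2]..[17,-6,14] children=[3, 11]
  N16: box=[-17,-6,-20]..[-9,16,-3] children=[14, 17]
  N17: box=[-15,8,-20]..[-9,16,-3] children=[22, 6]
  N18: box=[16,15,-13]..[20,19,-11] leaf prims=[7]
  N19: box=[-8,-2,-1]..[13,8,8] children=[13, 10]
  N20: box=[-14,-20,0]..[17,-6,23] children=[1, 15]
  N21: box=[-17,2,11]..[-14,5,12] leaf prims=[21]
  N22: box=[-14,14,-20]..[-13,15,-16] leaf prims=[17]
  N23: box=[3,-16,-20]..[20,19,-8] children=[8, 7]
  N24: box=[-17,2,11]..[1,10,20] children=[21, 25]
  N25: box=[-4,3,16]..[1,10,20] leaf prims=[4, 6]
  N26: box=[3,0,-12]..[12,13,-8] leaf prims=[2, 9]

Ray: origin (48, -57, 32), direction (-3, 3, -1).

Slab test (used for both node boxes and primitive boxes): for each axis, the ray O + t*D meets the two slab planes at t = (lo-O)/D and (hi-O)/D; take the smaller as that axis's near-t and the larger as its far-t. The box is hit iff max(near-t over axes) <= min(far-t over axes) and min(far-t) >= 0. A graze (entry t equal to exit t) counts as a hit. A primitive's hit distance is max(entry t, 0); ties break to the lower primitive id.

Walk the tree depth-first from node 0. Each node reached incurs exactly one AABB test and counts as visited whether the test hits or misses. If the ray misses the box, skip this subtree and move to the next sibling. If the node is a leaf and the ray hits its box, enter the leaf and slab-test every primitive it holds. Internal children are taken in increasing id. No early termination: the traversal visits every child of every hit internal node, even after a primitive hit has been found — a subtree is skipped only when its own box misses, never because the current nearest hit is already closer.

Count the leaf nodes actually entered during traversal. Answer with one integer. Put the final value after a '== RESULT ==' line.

Walk:
N0 x:[28/3,65/3] y:[37/3,80/3] z:[9,52] -> hit [37/3,65/3], descend [4, 12]
  N4 x:[31/3,65/3] y:[37/3,80/3] z:[9,33] -> hit [37/3,65/3], descend [2, 20]
    N2 x:[35/3,65/3] y:[55/3,80/3] z:[12,33] -> hit [55/3,65/3], descend [9, 19]
      N9 x:[44/3,65/3] y:[59/3,80/3] z:[12,24] -> hit [59/3,65/3], descend [5, 24]
        N5 x:[44/3,17] y:[73/3,80/3] z:[12,24] -> miss, prune
        N24 x:[47/3,65/3] y:[59/3,67/3] z:[12,21] -> hit [59/3,21], descend [21, 25]
          N21 x:[62/3,65/3] y:[59/3,62/3] z:[20,21] -> hit [62/3,62/3] leaf, test {P21@t=62/3}
          N25 x:[47/3,52/3] y:[20,67/3] z:[12,16] -> miss, prune
      N19 x:[35/3,56/3] y:[55/3,65/3] z:[24,33] -> miss, prune
    N20 x:[31/3,62/3] y:[37/3,17] z:[9,32] -> hit [37/3,17], descend [1, 15]
      N1 x:[41/3,62/3] y:[37/3,46/3] z:[9,32] -> hit [41/3,46/3] leaf, test {P8@t=41/3, P18(miss)}
      N15 x:[31/3,13] y:[41/3,17] z:[18,30] -> miss, prune
  N12 x:[28/3,65/3] y:[41/3,76/3] z:[35,52] -> miss, prune

Visited [0, 4, 2, 9, 5, 24, 21, 25, 19, 20, 1, 15, 12]. Tests: 13 box, 2 leaf. Nearest: P8.

== RESULT ==
2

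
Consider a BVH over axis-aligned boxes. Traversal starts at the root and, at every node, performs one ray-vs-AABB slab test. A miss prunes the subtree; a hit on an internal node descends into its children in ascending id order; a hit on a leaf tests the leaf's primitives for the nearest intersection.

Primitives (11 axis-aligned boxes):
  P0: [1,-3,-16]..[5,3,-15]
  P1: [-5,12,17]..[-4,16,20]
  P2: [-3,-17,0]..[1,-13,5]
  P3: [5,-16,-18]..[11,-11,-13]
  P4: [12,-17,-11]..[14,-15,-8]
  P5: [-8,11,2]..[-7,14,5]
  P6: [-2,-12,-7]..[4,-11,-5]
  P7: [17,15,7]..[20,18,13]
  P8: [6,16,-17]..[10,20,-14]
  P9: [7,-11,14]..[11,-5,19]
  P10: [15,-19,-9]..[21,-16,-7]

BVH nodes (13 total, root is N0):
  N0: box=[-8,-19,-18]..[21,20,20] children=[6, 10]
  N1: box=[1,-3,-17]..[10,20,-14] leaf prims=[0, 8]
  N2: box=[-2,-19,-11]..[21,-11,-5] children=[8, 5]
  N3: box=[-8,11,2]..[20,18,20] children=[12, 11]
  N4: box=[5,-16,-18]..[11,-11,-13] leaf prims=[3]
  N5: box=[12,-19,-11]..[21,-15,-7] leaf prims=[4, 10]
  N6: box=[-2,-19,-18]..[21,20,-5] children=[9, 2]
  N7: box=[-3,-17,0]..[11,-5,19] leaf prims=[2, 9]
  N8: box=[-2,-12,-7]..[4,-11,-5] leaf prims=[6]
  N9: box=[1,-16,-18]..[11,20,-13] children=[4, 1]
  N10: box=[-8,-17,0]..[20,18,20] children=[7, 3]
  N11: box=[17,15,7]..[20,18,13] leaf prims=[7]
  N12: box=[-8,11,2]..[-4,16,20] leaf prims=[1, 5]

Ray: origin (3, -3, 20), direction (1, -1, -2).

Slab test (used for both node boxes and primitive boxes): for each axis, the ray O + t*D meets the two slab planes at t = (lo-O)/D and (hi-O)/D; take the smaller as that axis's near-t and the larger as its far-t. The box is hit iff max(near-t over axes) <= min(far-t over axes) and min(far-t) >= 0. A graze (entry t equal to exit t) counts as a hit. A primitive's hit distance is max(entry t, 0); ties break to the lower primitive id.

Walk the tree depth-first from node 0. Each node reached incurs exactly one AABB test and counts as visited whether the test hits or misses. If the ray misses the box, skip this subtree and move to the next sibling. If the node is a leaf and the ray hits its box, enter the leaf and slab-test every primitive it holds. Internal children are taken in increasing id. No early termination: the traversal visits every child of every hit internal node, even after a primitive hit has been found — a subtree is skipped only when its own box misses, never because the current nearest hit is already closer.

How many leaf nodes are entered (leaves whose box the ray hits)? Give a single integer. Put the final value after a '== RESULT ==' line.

Trace the traversal:
N0 x:[-11,18] y:[-23,16] z:[0,19] -> hit [0,16], descend [6, 10]
  N6 x:[-5,18] y:[-23,16] z:[25/2,19] -> hit [25/2,16], descend [2, 9]
    N2 x:[-5,18] y:[8,16] z:[25/2,31/2] -> hit [25/2,31/2], descend [5, 8]
      N5 x:[9,18] y:[12,16] z:[27/2,31/2] -> hit [27/2,31/2] leaf, test {P4(miss), P10@t=27/2}
      N8 x:[-5,1] y:[8,9] z:[25/2,27/2] -> miss, prune
    N9 x:[-2,8] y:[-23,13] z:[33/2,19] -> miss, prune
  N10 x:[-11,17] y:[-21,14] z:[0,10] -> hit [0,10], descend [3, 7]
    N3 x:[-11,17] y:[-21,-14] z:[0,9] -> miss, prune
    N7 x:[-6,8] y:[2,14] z:[1/2,10] -> hit [2,8] leaf, test {P2(miss), P9(miss)}

Visited [0, 6, 2, 5, 8, 9, 10, 3, 7]. Tests: 9 box, 2 leaf. Nearest: P10.

== RESULT ==
2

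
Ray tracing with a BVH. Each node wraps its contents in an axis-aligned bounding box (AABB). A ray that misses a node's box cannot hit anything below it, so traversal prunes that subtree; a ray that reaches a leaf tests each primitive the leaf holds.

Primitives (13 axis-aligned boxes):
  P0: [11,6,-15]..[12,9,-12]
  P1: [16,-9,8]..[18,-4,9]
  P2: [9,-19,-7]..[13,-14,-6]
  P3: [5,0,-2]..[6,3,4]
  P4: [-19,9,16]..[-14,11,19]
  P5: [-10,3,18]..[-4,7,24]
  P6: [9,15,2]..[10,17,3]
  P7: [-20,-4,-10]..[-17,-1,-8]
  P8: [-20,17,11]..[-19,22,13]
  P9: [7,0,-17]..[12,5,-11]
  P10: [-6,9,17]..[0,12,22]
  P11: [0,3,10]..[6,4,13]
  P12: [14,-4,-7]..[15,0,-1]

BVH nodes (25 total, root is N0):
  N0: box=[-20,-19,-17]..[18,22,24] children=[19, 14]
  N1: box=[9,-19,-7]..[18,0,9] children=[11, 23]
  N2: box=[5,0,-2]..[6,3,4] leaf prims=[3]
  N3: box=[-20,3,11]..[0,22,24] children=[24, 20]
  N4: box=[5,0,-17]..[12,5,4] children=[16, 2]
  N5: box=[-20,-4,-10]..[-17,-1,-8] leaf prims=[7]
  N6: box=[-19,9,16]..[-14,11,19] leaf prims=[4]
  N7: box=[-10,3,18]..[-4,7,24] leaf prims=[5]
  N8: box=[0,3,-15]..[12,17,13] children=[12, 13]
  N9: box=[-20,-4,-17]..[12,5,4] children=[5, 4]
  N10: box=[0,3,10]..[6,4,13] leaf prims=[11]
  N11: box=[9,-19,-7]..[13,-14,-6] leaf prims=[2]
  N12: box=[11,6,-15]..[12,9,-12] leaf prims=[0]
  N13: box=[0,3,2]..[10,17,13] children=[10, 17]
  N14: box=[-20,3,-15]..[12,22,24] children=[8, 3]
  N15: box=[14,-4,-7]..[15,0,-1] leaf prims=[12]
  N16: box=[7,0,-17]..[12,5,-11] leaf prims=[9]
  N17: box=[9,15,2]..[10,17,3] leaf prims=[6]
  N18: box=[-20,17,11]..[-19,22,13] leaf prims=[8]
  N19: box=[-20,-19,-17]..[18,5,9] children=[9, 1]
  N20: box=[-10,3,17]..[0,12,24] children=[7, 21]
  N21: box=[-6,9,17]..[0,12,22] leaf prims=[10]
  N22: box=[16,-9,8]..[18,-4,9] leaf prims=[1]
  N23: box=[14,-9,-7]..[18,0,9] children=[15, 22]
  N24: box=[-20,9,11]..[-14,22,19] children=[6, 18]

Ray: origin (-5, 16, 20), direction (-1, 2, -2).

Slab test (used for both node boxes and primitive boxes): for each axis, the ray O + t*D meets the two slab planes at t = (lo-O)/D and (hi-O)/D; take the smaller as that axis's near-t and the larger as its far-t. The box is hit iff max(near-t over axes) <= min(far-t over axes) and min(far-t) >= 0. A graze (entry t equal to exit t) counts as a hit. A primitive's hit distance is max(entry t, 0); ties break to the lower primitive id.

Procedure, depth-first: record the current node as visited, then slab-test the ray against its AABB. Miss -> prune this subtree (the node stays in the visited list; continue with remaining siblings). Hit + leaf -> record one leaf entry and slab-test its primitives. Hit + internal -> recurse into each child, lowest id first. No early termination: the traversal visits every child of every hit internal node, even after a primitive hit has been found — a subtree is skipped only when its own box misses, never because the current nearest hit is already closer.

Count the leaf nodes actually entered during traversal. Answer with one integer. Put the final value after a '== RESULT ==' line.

Traverse from the root:
N0 x:[-23,15] y:[-35/2,3] z:[-2,37/2] -> hit [-2,3], descend [14, 19]
  N14 x:[-17,15] y:[-13/2,3] z:[-2,35/2] -> hit [-2,3], descend [3, 8]
    N3 x:[-5,15] y:[-13/2,3] z:[-2,9/2] -> hit [-2,3], descend [20, 24]
      N20 x:[-5,5] y:[-13/2,-2] z:[-2,3/2] -> miss, prune
      N24 x:[9,15] y:[-7/2,3] z:[1/2,9/2] -> miss, prune
    N8 x:[-17,-5] y:[-13/2,1/2] z:[7/2,35/2] -> miss, prune
  N19 x:[-23,15] y:[-35/2,-11/2] z:[11/2,37/2] -> miss, prune

order=[0, 14, 3, 20, 24, 8, 19]  |boxes|=7  |leaves|=0  hit=miss

== RESULT ==
0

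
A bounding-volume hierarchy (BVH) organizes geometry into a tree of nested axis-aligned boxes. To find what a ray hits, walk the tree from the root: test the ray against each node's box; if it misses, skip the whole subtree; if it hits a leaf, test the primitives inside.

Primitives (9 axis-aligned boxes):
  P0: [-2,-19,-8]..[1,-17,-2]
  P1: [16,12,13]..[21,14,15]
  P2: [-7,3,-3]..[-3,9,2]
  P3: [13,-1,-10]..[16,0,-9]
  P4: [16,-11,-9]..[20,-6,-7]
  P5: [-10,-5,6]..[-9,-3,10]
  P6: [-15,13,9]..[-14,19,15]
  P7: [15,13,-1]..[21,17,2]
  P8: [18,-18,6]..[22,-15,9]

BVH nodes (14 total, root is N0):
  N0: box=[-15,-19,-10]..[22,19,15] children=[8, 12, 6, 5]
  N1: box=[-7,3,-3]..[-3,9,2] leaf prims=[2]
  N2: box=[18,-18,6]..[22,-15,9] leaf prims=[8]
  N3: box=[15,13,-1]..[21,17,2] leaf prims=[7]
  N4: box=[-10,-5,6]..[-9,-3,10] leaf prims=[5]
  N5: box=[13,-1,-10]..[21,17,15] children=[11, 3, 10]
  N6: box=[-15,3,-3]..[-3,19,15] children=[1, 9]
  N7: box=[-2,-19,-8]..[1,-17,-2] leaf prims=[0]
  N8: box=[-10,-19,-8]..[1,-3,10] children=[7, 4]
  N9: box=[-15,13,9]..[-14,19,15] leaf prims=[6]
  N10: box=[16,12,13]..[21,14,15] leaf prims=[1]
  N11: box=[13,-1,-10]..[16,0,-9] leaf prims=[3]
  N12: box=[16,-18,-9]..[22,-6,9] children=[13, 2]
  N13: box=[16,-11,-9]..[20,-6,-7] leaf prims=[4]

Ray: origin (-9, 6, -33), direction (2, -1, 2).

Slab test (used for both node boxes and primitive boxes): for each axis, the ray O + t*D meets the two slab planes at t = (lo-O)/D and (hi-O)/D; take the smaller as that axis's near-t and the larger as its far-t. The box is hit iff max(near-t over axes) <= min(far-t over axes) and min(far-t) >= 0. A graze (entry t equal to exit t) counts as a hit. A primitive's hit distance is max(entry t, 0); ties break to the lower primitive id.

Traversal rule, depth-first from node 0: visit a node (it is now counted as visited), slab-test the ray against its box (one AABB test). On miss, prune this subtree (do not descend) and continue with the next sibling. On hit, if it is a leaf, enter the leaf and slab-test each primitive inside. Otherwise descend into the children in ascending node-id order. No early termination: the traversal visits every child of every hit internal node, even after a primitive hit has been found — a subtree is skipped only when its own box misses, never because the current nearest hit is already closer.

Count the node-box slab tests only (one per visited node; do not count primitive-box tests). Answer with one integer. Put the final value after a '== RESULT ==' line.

Traverse from the root:
N0 x:[-3,31/2] y:[-13,25] z:[23/2,24] -> hit [23/2,31/2], descend [5, 6, 8, 12]
  N5 x:[11,15] y:[-11,7] z:[23/2,24] -> miss, prune
  N6 x:[-3,3] y:[-13,3] z:[15,24] -> miss, prune
  N8 x:[-1/2,5] y:[9,25] z:[25/2,43/2] -> miss, prune
  N12 x:[25/2,31/2] y:[12,24] z:[12,21] -> hit [25/2,31/2], descend [2, 13]
    N2 x:[27/2,31/2] y:[21,24] z:[39/2,21] -> miss, prune
    N13 x:[25/2,29/2] y:[12,17] z:[12,13] -> hit [25/2,13] leaf, test {P4@t=25/2}

order=[0, 5, 6, 8, 12, 2, 13]  |boxes|=7  |leaves|=1  hit=P4

== RESULT ==
7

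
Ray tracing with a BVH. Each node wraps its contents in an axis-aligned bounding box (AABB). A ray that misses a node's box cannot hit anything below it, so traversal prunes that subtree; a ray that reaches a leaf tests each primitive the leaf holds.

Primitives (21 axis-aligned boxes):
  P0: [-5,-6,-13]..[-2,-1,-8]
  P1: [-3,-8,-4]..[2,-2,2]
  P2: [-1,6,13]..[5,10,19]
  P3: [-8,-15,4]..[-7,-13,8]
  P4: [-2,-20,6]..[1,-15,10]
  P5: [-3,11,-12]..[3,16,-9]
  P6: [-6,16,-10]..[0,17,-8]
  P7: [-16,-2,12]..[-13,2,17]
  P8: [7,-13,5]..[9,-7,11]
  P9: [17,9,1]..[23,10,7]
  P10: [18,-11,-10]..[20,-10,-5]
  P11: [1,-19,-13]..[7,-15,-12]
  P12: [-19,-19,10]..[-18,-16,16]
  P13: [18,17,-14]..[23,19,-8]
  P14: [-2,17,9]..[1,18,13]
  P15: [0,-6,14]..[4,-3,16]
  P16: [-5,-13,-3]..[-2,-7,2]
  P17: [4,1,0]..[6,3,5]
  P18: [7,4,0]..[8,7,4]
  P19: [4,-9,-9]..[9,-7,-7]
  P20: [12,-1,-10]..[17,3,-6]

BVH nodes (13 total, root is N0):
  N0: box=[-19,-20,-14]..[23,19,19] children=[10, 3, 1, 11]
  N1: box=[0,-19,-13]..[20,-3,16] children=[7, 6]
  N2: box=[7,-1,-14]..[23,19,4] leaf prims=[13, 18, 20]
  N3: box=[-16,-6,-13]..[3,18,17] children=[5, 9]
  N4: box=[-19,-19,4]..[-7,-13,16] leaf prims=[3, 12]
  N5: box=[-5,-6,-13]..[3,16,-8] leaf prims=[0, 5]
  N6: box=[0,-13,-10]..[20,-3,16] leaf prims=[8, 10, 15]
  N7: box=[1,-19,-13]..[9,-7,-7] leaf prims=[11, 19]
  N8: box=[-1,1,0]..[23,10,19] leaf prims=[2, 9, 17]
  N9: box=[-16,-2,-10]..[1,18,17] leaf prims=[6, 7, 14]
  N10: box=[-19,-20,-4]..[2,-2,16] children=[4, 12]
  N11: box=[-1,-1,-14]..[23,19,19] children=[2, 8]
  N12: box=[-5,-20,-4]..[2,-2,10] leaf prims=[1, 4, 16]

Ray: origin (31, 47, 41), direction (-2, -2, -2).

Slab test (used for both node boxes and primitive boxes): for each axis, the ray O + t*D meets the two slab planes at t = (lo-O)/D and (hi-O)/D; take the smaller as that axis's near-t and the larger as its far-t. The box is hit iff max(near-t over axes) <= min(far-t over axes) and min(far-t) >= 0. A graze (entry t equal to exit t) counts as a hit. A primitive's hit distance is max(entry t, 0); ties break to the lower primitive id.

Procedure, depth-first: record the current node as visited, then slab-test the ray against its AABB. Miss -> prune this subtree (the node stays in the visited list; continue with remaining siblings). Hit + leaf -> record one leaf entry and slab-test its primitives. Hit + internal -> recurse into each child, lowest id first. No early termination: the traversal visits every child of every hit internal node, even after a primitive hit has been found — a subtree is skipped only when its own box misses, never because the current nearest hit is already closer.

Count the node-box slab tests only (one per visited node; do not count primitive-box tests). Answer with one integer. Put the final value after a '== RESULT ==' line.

Walk:
N0 x:[4,25] y:[14,67/2] z:[11,55/2] -> hit [14,25], descend [1, 3, 10, 11]
  N1 x:[11/2,31/2] y:[25,33] z:[25/2,27] -> miss, prune
  N3 x:[14,47/2] y:[29/2,53/2] z:[12,27] -> hit [29/2,47/2], descend [5, 9]
    N5 x:[14,18] y:[31/2,53/2] z:[49/2,27] -> miss, prune
    N9 x:[15,47/2] y:[29/2,49/2] z:[12,51/2] -> hit [15,47/2] leaf, test {P6(miss), P7(miss), P14@t=15}
  N10 x:[29/2,25] y:[49/2,67/2] z:[25/2,45/2] -> miss, prune
  N11 x:[4,16] y:[14,24] z:[11,55/2] -> hit [14,16], descend [2, 8]
    N2 x:[4,12] y:[14,24] z:[37/2,55/2] -> miss, prune
    N8 x:[4,16] y:[37/2,23] z:[11,41/2] -> miss, prune

Summary -> nodes [0, 1, 3, 5, 9, 10, 11, 2, 8]; box-tests=9; leaf-entries=1; first=P14

== RESULT ==
9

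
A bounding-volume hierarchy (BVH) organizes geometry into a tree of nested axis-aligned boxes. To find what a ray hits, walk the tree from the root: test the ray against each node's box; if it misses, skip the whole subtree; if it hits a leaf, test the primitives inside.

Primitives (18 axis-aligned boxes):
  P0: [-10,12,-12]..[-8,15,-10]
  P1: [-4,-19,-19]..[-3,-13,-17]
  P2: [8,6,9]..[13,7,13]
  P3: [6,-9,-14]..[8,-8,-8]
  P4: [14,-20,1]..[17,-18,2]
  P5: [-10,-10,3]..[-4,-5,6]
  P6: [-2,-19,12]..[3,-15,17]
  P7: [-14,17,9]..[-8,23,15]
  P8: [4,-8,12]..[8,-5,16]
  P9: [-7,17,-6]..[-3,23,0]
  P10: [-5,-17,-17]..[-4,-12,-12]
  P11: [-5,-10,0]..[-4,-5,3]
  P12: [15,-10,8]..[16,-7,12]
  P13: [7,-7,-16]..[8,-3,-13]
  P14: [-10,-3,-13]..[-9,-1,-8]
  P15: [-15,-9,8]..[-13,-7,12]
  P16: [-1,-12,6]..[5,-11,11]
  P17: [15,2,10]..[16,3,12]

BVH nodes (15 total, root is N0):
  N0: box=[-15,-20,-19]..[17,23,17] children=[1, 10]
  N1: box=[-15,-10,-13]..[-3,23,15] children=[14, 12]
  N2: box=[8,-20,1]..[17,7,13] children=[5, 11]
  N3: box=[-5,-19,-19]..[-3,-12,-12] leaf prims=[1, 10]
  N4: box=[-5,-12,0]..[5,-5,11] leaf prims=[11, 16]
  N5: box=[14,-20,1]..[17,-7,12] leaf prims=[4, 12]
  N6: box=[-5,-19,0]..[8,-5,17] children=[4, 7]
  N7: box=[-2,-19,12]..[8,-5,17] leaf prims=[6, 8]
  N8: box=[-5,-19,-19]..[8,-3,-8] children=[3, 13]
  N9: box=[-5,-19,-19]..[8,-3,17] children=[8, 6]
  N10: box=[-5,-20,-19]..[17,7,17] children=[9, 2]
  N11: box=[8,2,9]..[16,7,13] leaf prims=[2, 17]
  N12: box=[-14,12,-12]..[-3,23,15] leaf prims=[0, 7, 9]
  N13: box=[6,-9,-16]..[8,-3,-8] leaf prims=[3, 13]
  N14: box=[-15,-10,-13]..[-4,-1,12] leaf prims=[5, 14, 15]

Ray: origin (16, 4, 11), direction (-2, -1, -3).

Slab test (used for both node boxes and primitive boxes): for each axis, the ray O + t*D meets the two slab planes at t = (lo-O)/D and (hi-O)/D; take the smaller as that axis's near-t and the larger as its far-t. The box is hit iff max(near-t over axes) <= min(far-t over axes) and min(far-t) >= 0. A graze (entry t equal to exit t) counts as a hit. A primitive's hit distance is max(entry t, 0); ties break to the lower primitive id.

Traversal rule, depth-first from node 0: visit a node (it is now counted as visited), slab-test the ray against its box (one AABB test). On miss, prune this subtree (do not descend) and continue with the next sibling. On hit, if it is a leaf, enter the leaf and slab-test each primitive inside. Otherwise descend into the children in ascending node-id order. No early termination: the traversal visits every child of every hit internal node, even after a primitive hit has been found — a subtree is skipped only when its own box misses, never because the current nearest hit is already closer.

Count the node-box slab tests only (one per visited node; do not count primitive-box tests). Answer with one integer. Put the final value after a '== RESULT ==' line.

Trace the traversal:
N0 x:[-1/2,31/2] y:[-19,24] z:[-2,10] -> hit [-1/2,10], descend [1, 10]
  N1 x:[19/2,31/2] y:[-19,14] z:[-4/3,8] -> miss, prune
  N10 x:[-1/2,21/2] y:[-3,24] z:[-2,10] -> hit [-1/2,10], descend [2, 9]
    N2 x:[-1/2,4] y:[-3,24] z:[-2/3,10/3] -> hit [-1/2,10/3], descend [5, 11]
      N5 x:[-1/2,1] y:[11,24] z:[-1/3,10/3] -> miss, prune
      N11 x:[0,4] y:[-3,2] z:[-2/3,2/3] -> hit [0,2/3] leaf, test {P2(miss), P17(miss)}
    N9 x:[4,21/2] y:[7,23] z:[-2,10] -> hit [7,10], descend [6, 8]
      N6 x:[4,21/2] y:[9,23] z:[-2,11/3] -> miss, prune
      N8 x:[4,21/2] y:[7,23] z:[19/3,10] -> hit [7,10], descend [3, 13]
        N3 x:[19/2,21/2] y:[16,23] z:[23/3,10] -> miss, prune
        N13 x:[4,5] y:[7,13] z:[19/3,9] -> miss, prune

Visited [0, 1, 10, 2, 5, 11, 9, 6, 8, 3, 13]. Tests: 11 box, 1 leaf. Nearest: miss.

== RESULT ==
11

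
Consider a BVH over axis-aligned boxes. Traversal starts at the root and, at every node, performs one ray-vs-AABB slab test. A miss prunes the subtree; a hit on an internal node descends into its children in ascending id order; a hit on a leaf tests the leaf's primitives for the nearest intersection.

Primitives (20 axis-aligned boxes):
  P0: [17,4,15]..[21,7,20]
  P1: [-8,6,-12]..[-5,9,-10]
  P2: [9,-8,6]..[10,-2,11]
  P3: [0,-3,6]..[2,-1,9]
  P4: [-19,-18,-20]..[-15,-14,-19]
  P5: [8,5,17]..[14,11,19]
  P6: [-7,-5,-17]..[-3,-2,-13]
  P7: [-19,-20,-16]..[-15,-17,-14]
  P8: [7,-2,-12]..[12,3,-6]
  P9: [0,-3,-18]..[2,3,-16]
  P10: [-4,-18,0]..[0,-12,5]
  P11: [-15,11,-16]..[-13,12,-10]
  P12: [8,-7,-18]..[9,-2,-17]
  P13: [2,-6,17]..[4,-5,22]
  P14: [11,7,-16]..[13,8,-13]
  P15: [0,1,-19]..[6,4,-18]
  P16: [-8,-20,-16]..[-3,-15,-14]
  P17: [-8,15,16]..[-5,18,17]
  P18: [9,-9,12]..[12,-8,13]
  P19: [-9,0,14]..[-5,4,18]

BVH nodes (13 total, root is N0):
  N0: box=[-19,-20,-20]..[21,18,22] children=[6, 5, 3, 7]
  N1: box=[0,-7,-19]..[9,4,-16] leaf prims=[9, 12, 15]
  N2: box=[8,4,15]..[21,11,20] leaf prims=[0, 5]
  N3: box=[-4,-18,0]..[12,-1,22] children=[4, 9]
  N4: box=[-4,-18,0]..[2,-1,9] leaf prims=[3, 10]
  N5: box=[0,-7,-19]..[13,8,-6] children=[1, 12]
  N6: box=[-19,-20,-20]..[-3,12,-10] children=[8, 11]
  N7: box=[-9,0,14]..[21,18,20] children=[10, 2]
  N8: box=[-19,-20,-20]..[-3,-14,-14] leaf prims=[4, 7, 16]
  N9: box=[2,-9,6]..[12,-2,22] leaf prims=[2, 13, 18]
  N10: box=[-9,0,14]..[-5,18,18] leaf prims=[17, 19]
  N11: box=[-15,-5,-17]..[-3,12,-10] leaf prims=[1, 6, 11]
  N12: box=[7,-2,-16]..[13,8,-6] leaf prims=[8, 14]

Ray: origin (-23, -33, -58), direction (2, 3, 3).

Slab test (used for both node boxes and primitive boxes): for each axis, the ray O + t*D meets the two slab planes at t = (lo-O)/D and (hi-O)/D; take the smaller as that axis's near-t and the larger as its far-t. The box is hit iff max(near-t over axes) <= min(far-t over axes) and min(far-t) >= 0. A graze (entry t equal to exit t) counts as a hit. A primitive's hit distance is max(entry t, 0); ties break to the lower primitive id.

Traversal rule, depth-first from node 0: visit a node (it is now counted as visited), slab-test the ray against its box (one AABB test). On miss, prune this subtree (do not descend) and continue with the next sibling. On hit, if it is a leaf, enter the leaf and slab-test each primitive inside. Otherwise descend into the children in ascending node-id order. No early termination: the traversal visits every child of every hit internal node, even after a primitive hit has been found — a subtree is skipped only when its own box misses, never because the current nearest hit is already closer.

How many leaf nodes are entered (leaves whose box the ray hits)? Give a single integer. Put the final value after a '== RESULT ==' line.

Trace the traversal:
N0 x:[2,22] y:[13/3,17] z:[38/3,80/3] -> hit [38/3,17], descend [3, 5, 6, 7]
  N3 x:[19/2,35/2] y:[5,32/3] z:[58/3,80/3] -> miss, prune
  N5 x:[23/2,18] y:[26/3,41/3] z:[13,52/3] -> hit [13,41/3], descend [1, 12]
    N1 x:[23/2,16] y:[26/3,37/3] z:[13,14] -> miss, prune
    N12 x:[15,18] y:[31/3,41/3] z:[14,52/3] -> miss, prune
  N6 x:[2,10] y:[13/3,15] z:[38/3,16] -> miss, prune
  N7 x:[7,22] y:[11,17] z:[24,26] -> miss, prune

Summary -> nodes [0, 3, 5, 1, 12, 6, 7]; box-tests=7; leaf-entries=0; first=miss

== RESULT ==
0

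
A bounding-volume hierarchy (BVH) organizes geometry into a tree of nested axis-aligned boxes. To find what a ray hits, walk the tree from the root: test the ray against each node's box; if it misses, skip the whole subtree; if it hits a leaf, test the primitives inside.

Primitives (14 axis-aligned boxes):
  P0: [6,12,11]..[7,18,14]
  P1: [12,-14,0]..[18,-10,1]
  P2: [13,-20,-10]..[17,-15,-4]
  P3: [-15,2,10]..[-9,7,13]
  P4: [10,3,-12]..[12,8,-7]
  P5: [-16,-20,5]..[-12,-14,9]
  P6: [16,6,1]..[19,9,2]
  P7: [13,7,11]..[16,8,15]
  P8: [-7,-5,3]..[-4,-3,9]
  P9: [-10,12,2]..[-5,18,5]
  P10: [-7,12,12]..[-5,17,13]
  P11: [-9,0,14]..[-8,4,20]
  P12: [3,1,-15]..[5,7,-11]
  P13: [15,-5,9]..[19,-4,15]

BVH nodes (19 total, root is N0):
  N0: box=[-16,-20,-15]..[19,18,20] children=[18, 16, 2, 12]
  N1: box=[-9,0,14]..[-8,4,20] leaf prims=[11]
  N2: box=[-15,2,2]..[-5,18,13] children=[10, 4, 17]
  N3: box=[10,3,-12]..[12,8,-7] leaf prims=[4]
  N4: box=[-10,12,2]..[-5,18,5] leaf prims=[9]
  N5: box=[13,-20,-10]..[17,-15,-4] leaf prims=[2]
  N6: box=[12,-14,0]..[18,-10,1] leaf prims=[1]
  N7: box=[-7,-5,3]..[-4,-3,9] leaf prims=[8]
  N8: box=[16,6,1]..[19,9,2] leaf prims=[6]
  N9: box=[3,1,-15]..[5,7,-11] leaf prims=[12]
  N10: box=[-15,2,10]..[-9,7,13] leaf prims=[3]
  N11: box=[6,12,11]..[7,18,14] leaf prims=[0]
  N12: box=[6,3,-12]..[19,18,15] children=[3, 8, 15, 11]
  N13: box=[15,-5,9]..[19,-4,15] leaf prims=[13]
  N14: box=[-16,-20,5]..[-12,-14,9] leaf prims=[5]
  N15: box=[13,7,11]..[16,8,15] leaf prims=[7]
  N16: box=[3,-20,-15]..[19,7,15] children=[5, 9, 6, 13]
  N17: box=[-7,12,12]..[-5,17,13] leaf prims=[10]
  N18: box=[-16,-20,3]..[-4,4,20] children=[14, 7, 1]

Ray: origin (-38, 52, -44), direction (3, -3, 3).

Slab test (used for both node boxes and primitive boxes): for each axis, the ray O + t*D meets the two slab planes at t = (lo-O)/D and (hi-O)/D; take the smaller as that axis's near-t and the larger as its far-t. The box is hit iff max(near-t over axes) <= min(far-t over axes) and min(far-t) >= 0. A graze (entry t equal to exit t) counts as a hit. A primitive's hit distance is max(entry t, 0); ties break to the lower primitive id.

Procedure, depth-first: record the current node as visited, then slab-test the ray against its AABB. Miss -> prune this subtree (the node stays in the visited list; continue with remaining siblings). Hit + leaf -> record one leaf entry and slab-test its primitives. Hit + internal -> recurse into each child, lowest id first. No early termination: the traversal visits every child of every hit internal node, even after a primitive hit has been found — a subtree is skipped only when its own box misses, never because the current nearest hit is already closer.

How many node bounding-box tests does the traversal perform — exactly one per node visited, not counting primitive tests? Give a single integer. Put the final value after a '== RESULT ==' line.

Traverse from the root:
N0 x:[22/3,19] y:[34/3,24] z:[29/3,64/3] -> hit [34/3,19], descend [2, 12, 16, 18]
  N2 x:[23/3,11] y:[34/3,50/3] z:[46/3,19] -> miss, prune
  N12 x:[44/3,19] y:[34/3,49/3] z:[32/3,59/3] -> hit [44/3,49/3], descend [3, 8, 11, 15]
    N3 x:[16,50/3] y:[44/3,49/3] z:[32/3,37/3] -> miss, prune
    N8 x:[18,19] y:[43/3,46/3] z:[15,46/3] -> miss, prune
    N11 x:[44/3,15] y:[34/3,40/3] z:[55/3,58/3] -> miss, prune
    N15 x:[17,18] y:[44/3,15] z:[55/3,59/3] -> miss, prune
  N16 x:[41/3,19] y:[15,24] z:[29/3,59/3] -> hit [15,19], descend [5, 6, 9, 13]
    N5 x:[17,55/3] y:[67/3,24] z:[34/3,40/3] -> miss, prune
    N6 x:[50/3,56/3] y:[62/3,22] z:[44/3,15] -> miss, prune
    N9 x:[41/3,43/3] y:[15,17] z:[29/3,11] -> miss, prune
    N13 x:[53/3,19] y:[56/3,19] z:[53/3,59/3] -> hit [56/3,19] leaf, test {P13@t=56/3}
  N18 x:[22/3,34/3] y:[16,24] z:[47/3,64/3] -> miss, prune

Visited [0, 2, 12, 3, 8, 11, 15, 16, 5, 6, 9, 13, 18]. Tests: 13 box, 1 leaf. Nearest: P13.

== RESULT ==
13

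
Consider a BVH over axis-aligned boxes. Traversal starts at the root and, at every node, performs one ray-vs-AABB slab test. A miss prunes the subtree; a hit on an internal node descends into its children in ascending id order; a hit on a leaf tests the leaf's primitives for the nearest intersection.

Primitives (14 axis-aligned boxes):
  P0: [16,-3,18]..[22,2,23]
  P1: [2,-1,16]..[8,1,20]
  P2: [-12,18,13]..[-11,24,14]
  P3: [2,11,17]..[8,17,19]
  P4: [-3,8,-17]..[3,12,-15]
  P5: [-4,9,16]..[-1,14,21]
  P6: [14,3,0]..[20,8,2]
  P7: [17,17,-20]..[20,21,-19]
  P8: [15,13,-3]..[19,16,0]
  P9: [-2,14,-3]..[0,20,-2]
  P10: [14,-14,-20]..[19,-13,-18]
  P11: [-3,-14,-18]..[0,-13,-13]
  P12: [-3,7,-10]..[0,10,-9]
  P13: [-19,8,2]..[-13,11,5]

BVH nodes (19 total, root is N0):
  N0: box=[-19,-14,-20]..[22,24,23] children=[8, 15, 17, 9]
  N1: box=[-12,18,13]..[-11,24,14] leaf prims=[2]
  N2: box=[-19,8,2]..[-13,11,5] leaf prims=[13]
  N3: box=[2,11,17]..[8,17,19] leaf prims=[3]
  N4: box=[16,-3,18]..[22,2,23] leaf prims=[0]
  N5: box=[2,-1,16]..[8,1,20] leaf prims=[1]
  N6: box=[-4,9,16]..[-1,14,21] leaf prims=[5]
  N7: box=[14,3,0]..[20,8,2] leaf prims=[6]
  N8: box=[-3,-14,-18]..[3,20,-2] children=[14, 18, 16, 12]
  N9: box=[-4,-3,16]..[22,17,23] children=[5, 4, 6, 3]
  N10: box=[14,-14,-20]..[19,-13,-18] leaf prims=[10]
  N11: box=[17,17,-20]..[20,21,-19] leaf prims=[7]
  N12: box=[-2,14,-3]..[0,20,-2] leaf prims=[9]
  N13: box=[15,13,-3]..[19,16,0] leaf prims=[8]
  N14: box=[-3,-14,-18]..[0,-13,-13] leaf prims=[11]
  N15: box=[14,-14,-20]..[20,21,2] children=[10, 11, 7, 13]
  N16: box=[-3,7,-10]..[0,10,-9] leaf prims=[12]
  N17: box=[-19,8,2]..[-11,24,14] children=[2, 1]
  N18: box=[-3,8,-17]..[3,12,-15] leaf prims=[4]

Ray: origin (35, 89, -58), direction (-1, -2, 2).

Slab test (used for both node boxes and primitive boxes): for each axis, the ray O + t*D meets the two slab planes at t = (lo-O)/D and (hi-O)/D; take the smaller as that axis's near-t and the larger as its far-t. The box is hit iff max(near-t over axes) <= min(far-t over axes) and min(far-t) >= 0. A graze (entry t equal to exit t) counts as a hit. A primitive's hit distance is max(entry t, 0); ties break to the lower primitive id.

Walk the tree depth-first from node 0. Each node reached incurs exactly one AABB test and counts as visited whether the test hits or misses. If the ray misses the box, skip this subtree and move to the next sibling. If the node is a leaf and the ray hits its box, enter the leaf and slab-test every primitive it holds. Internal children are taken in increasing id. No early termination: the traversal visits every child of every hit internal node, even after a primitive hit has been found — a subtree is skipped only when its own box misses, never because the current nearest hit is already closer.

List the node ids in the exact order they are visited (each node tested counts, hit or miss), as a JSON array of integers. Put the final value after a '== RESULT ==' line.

Traverse from the root:
N0 x:[13,54] y:[65/2,103/2] z:[19,81/2] -> hit [65/2,81/2], descend [8, 9, 15, 17]
  N8 x:[32,38] y:[69/2,103/2] z:[20,28] -> miss, prune
  N9 x:[13,39] y:[36,46] z:[37,81/2] -> hit [37,39], descend [3, 4, 5, 6]
    N3 x:[27,33] y:[36,39] z:[75/2,77/2] -> miss, prune
    N4 x:[13,19] y:[87/2,46] z:[38,81/2] -> miss, prune
    N5 x:[27,33] y:[44,45] z:[37,39] -> miss, prune
    N6 x:[36,39] y:[75/2,40] z:[37,79/2] -> hit [75/2,39] leaf, test {P5@t=75/2}
  N15 x:[15,21] y:[34,103/2] z:[19,30] -> miss, prune
  N17 x:[46,54] y:[65/2,81/2] z:[30,36] -> miss, prune

order=[0, 8, 9, 3, 4, 5, 6, 15, 17]  |boxes|=9  |leaves|=1  hit=P5

== RESULT ==
[0, 8, 9, 3, 4, 5, 6, 15, 17]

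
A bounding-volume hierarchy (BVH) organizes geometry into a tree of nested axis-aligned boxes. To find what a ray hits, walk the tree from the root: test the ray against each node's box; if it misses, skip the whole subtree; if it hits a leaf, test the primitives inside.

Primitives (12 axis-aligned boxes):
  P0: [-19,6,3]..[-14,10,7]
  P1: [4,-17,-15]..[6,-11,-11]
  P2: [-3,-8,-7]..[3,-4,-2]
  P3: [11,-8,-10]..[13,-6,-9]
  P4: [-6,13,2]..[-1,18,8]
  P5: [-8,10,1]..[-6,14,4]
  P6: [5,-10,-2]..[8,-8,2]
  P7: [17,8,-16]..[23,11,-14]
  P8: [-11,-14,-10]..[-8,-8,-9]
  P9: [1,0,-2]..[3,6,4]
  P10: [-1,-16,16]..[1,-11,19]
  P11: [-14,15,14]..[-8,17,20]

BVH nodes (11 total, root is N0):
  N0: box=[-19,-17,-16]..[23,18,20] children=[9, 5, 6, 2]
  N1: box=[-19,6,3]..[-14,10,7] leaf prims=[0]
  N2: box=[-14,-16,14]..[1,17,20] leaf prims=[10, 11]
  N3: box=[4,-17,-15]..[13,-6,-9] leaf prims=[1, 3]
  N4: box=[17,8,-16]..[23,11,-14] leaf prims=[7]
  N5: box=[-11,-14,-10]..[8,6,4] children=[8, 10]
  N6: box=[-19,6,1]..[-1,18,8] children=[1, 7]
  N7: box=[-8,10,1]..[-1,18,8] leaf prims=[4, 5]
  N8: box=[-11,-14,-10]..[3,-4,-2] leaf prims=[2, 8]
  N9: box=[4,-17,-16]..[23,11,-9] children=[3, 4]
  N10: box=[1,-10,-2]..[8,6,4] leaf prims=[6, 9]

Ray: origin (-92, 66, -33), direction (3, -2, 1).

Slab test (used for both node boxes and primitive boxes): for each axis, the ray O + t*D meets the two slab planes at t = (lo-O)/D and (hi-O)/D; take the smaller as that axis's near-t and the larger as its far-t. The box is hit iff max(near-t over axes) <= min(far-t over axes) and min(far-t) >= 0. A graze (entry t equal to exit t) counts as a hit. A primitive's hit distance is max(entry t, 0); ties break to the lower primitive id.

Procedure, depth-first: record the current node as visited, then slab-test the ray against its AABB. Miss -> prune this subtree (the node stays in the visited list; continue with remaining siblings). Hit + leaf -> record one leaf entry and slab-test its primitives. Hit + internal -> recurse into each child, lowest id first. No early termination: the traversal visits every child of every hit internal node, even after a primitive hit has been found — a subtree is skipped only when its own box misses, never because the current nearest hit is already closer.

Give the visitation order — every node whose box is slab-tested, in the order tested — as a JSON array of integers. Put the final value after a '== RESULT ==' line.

Trace the traversal:
N0 x:[73/3,115/3] y:[24,83/2] z:[17,53] -> hit [73/3,115/3], descend [2, 5, 6, 9]
  N2 x:[26,31] y:[49/2,41] z:[47,53] -> miss, prune
  N5 x:[27,100/3] y:[30,40] z:[23,37] -> hit [30,100/3], descend [8, 10]
    N8 x:[27,95/3] y:[35,40] z:[23,31] -> miss, prune
    N10 x:[31,100/3] y:[30,38] z:[31,37] -> hit [31,100/3] leaf, test {P6(miss), P9@t=31}
  N6 x:[73/3,91/3] y:[24,30] z:[34,41] -> miss, prune
  N9 x:[32,115/3] y:[55/2,83/2] z:[17,24] -> miss, prune

order=[0, 2, 5, 8, 10, 6, 9]  |boxes|=7  |leaves|=1  hit=P9

== RESULT ==
[0, 2, 5, 8, 10, 6, 9]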